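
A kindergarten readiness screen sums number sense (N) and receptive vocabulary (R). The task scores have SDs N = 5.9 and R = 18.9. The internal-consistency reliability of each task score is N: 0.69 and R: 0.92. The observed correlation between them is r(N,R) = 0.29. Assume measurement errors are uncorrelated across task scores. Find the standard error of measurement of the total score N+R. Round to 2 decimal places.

6.27

Var(total) = 392.02 + 64.6758 = 456.696.
True-score variance = 352.652 + 64.6758 = 417.328, so reliability = 0.9138.
Error variance = 456.696 − 417.328 = 39.3679; SEM = √39.3679 = 6.27.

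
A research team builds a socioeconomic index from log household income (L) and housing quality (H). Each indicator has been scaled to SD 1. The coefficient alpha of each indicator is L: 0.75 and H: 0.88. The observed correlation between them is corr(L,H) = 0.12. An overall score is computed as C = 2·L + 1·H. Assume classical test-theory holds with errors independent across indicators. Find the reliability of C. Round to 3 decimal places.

0.796

Var(C) = 2² + 1 + 2·[2·0.12] = 5 + 0.48 = 5.48.
Because errors are independent across components, Cov(Tᵢ,Tⱼ) = Cov(Xᵢ,Xⱼ); the off-diagonal part of the true-score variance is the same as above.
True-score variance = [2²·0.75 + 0.88] + 0.48 = 3.88 + 0.48 = 4.36.
Reliability = 4.36 / 5.48 = 0.796.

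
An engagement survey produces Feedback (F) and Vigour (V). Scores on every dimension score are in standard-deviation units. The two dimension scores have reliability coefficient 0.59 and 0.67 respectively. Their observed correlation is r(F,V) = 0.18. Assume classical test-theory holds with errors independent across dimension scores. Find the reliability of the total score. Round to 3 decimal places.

0.686

Var(F+V) = 2 + 2·[0.18] = 2 + 0.36 = 2.36.
With uncorrelated errors the cross-covariances are all true-score covariance, so they carry over unchanged; only the diagonal terms shrink to ρᵢσᵢ².
True-score variance = [0.59 + 0.67] + 0.36 = 1.26 + 0.36 = 1.62.
Reliability = 1.62 / 2.36 = 0.686.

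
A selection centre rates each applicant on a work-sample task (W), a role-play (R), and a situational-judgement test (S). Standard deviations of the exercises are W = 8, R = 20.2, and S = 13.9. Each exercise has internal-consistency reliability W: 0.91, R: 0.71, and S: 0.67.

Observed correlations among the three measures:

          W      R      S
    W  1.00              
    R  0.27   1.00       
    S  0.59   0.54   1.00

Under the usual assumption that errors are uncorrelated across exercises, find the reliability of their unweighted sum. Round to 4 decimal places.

0.8417

Var(W+R+S) = 8² + 20.2² + 13.9² + 2·[8·20.2·0.27 + 8·13.9·0.59 + 20.2·13.9·0.54] = 665.25 + 521.722 = 1186.97.
With uncorrelated errors the cross-covariances are all true-score covariance, so they carry over unchanged; only the diagonal terms shrink to ρᵢσᵢ².
True-score variance = [8²·0.91 + 20.2²·0.71 + 13.9²·0.67] + 521.722 = 477.399 + 521.722 = 999.121.
Reliability = 999.121 / 1186.97 = 0.8417.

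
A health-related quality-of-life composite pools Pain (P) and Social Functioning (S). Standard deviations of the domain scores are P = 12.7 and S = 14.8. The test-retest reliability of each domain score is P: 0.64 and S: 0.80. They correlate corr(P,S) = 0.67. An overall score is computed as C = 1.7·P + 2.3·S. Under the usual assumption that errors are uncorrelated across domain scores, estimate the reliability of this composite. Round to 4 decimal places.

Var(C) = 1.7²·12.7² + 2.3²·14.8² + 2·[3.91·12.7·14.8·0.67] = 1624.85 + 984.798 = 2609.65.
With uncorrelated errors the cross-covariances are all true-score covariance, so they carry over unchanged; only the diagonal terms shrink to ρᵢσᵢ².
True-score variance = [1.7²·12.7²·0.64 + 2.3²·14.8²·0.80] + 984.798 = 1225.3 + 984.798 = 2210.1.
Reliability = 2210.1 / 2609.65 = 0.8469.

0.8469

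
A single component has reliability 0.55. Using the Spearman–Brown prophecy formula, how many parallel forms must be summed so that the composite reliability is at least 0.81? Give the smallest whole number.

4

k ≥ ρ*(1−ρ₁)/(ρ₁(1−ρ*)) = 0.81·0.45 / (0.55·0.19) = 3.488.
Smallest integer k = 4.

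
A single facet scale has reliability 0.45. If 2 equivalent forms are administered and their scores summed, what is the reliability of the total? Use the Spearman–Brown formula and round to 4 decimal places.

ρ_k = kρ / (1 + (k−1)ρ) = 2·0.45 / (1 + 1·0.45) = 0.900 / 1.450 = 0.6207.

0.6207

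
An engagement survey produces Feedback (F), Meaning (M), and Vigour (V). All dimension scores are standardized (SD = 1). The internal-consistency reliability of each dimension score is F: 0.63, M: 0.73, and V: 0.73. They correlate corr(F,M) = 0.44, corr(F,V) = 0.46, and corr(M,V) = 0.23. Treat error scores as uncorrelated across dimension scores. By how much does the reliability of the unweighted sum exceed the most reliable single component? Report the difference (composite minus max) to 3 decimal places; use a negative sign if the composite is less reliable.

0.097

Var(sum) = 3 + 2.26 = 5.26; true-score variance = 2.09 + 2.26 = 4.35; composite reliability = 0.8270.
Max component reliability = 0.7300.
Difference = 0.8270 − 0.7300 = 0.097.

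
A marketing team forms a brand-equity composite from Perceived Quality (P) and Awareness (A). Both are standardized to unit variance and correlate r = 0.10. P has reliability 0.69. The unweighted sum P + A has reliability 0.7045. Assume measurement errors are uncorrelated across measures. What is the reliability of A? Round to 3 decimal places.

Var(P+A) = 2 + 2·0.10 = 2.200.
True-score variance = ρ_P + ρ_A + 2·0.10, so 0.7045 = (0.69 + ρ_A + 0.20) / 2.200.
ρ_A = 0.7045·2.200 − 0.69 − 0.20 = 0.660.

0.660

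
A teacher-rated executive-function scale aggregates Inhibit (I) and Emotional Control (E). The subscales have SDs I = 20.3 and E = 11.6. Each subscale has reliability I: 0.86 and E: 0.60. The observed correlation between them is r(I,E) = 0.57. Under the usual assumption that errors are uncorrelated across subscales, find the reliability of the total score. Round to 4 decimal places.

Var(I+E) = 20.3² + 11.6² + 2·[20.3·11.6·0.57] = 546.65 + 268.447 = 815.097.
With uncorrelated errors the cross-covariances are all true-score covariance, so they carry over unchanged; only the diagonal terms shrink to ρᵢσᵢ².
True-score variance = [20.3²·0.86 + 11.6²·0.60] + 268.447 = 435.133 + 268.447 = 703.581.
Reliability = 703.581 / 815.097 = 0.8632.

0.8632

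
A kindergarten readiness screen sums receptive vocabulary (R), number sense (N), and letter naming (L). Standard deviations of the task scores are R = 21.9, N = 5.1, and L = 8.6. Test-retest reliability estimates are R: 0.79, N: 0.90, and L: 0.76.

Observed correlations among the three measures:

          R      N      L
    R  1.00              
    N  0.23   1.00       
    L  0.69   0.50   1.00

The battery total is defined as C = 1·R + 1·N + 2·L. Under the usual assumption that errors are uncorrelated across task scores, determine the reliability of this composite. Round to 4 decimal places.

0.8806

Var(C) = 21.9² + 5.1² + 2²·8.6² + 2·[21.9·5.1·0.23 + 2·21.9·8.6·0.69 + 2·5.1·8.6·0.50] = 801.46 + 658.916 = 1460.38.
Because errors are independent across components, Cov(Tᵢ,Tⱼ) = Cov(Xᵢ,Xⱼ); the off-diagonal part of the true-score variance is the same as above.
True-score variance = [21.9²·0.79 + 5.1²·0.90 + 2²·8.6²·0.76] + 658.916 = 627.139 + 658.916 = 1286.06.
Reliability = 1286.06 / 1460.38 = 0.8806.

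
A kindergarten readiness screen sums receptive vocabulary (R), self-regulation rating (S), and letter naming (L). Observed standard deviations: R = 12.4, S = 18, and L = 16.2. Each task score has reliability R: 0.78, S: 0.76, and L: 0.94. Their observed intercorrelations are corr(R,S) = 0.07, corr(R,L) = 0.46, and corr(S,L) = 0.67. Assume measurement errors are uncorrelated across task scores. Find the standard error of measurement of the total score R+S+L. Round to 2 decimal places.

Var(total) = 740.2 + 606.802 = 1347.
True-score variance = 612.866 + 606.802 = 1219.67, so reliability = 0.9055.
Error variance = 1347 − 1219.67 = 127.334; SEM = √127.334 = 11.28.

11.28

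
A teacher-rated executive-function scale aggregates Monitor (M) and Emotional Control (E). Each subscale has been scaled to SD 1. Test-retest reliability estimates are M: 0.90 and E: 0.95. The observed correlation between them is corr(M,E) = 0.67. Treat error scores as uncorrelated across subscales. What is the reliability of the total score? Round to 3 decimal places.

Var(M+E) = 2 + 2·[0.67] = 2 + 1.34 = 3.34.
With uncorrelated errors the cross-covariances are all true-score covariance, so they carry over unchanged; only the diagonal terms shrink to ρᵢσᵢ².
True-score variance = [0.90 + 0.95] + 1.34 = 1.85 + 1.34 = 3.19.
Reliability = 3.19 / 3.34 = 0.955.

0.955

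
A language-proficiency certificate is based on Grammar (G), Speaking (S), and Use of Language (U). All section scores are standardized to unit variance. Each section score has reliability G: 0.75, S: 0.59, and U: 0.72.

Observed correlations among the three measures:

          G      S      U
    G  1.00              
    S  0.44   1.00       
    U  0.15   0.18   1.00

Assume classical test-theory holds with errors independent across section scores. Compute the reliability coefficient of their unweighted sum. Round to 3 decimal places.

Var(G+S+U) = 3 + 2·[0.44 + 0.15 + 0.18] = 3 + 1.54 = 4.54.
Under uncorrelated errors the observed covariances equal the true-score covariances, so only the own-variance terms attenuate.
True-score variance = [0.75 + 0.59 + 0.72] + 1.54 = 2.06 + 1.54 = 3.6.
Reliability = 3.6 / 4.54 = 0.793.

0.793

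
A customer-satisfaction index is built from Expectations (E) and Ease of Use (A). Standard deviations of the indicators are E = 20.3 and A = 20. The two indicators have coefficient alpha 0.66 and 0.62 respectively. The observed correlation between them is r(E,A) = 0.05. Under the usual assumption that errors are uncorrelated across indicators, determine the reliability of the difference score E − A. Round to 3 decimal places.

0.621

Var(E−A) = 20.3² + 20² − 2·20.3·20·0.05 = 812.09 − 40.6 = 771.49.
Under uncorrelated errors the observed covariances equal the true-score covariances, so only the own-variance terms attenuate.
True-score variance = [20.3²·0.66 + 20²·0.62] − 40.6 = 519.979 − 40.6 = 479.379.
Reliability = 479.379 / 771.49 = 0.621.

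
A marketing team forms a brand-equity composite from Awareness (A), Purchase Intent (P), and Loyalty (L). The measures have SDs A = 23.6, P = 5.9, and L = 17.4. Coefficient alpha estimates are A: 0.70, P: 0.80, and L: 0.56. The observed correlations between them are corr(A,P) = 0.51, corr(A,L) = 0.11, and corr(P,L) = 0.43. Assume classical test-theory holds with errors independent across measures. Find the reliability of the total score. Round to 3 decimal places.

Var(A+P+L) = 23.6² + 5.9² + 17.4² + 2·[23.6·5.9·0.51 + 23.6·17.4·0.11 + 5.9·17.4·0.43] = 894.53 + 320.653 = 1215.18.
Under uncorrelated errors the observed covariances equal the true-score covariances, so only the own-variance terms attenuate.
True-score variance = [23.6²·0.70 + 5.9²·0.80 + 17.4²·0.56] + 320.653 = 587.266 + 320.653 = 907.919.
Reliability = 907.919 / 1215.18 = 0.747.

0.747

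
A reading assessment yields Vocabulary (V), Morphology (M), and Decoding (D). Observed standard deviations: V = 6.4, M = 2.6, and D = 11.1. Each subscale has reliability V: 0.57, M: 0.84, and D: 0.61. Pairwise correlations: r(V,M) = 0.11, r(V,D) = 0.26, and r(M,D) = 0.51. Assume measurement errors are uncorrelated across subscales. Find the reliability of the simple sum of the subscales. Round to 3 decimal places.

Var(V+M+D) = 6.4² + 2.6² + 11.1² + 2·[6.4·2.6·0.11 + 6.4·11.1·0.26 + 2.6·11.1·0.51] = 170.93 + 70.0388 = 240.969.
Under uncorrelated errors the observed covariances equal the true-score covariances, so only the own-variance terms attenuate.
True-score variance = [6.4²·0.57 + 2.6²·0.84 + 11.1²·0.61] + 70.0388 = 104.184 + 70.0388 = 174.222.
Reliability = 174.222 / 240.969 = 0.723.

0.723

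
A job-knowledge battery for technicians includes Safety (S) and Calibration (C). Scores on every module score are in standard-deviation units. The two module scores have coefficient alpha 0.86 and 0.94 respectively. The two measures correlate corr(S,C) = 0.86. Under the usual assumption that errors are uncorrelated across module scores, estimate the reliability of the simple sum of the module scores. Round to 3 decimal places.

Var(S+C) = 2 + 2·[0.86] = 2 + 1.72 = 3.72.
With uncorrelated errors the cross-covariances are all true-score covariance, so they carry over unchanged; only the diagonal terms shrink to ρᵢσᵢ².
True-score variance = [0.86 + 0.94] + 1.72 = 1.8 + 1.72 = 3.52.
Reliability = 3.52 / 3.72 = 0.946.

0.946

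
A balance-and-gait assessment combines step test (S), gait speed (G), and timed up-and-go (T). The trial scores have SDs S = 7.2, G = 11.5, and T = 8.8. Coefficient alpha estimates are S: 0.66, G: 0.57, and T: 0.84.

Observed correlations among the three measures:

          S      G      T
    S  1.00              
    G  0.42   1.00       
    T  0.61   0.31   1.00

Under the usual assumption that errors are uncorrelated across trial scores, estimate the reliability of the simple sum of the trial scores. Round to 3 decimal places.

Var(S+G+T) = 7.2² + 11.5² + 8.8² + 2·[7.2·11.5·0.42 + 7.2·8.8·0.61 + 11.5·8.8·0.31] = 261.53 + 209.595 = 471.125.
Because errors are independent across components, Cov(Tᵢ,Tⱼ) = Cov(Xᵢ,Xⱼ); the off-diagonal part of the true-score variance is the same as above.
True-score variance = [7.2²·0.66 + 11.5²·0.57 + 8.8²·0.84] + 209.595 = 174.647 + 209.595 = 384.242.
Reliability = 384.242 / 471.125 = 0.816.

0.816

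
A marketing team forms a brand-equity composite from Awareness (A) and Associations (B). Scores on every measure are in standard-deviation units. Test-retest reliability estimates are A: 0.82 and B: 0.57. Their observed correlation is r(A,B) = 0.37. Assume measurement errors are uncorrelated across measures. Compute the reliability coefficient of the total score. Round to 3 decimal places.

Var(A+B) = 2 + 2·[0.37] = 2 + 0.74 = 2.74.
Because errors are independent across components, Cov(Tᵢ,Tⱼ) = Cov(Xᵢ,Xⱼ); the off-diagonal part of the true-score variance is the same as above.
True-score variance = [0.82 + 0.57] + 0.74 = 1.39 + 0.74 = 2.13.
Reliability = 2.13 / 2.74 = 0.777.

0.777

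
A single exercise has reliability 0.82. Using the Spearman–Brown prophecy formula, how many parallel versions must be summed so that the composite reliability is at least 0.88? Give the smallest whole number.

2

k ≥ ρ*(1−ρ₁)/(ρ₁(1−ρ*)) = 0.88·0.18 / (0.82·0.12) = 1.610.
Smallest integer k = 2.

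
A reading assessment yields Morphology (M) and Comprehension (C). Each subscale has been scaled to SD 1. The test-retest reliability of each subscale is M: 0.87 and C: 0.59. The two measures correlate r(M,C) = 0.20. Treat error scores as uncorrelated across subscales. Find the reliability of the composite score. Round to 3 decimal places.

Var(M+C) = 2 + 2·[0.20] = 2 + 0.4 = 2.4.
Because errors are independent across components, Cov(Tᵢ,Tⱼ) = Cov(Xᵢ,Xⱼ); the off-diagonal part of the true-score variance is the same as above.
True-score variance = [0.87 + 0.59] + 0.4 = 1.46 + 0.4 = 1.86.
Reliability = 1.86 / 2.4 = 0.775.

0.775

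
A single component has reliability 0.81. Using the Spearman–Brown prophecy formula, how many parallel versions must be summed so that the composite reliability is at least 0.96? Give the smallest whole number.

6

k ≥ ρ*(1−ρ₁)/(ρ₁(1−ρ*)) = 0.96·0.19 / (0.81·0.04) = 5.630.
Smallest integer k = 6.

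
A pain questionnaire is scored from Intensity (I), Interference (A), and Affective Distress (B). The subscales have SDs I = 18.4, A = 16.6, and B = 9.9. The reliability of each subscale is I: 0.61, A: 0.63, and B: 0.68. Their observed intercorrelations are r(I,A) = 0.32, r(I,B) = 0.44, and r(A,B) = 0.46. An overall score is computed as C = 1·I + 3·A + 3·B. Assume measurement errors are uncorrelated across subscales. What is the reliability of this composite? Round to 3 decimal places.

Var(C) = 18.4² + 3²·16.6² + 3²·9.9² + 2·[3·18.4·16.6·0.32 + 3·18.4·9.9·0.44 + 9·16.6·9.9·0.46] = 3700.69 + 2428.08 = 6128.77.
With uncorrelated errors the cross-covariances are all true-score covariance, so they carry over unchanged; only the diagonal terms shrink to ρᵢσᵢ².
True-score variance = [18.4²·0.61 + 3²·16.6²·0.63 + 3²·9.9²·0.68] + 2428.08 = 2368.77 + 2428.08 = 4796.85.
Reliability = 4796.85 / 6128.77 = 0.783.

0.783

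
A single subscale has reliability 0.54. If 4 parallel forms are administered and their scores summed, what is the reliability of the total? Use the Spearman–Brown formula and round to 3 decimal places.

ρ_k = kρ / (1 + (k−1)ρ) = 4·0.54 / (1 + 3·0.54) = 2.160 / 2.620 = 0.824.

0.824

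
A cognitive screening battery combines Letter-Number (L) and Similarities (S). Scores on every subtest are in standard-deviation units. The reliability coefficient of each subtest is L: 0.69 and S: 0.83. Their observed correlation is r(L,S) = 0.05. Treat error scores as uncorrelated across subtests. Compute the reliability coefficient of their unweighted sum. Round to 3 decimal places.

0.771

Var(L+S) = 2 + 2·[0.05] = 2 + 0.1 = 2.1.
With uncorrelated errors the cross-covariances are all true-score covariance, so they carry over unchanged; only the diagonal terms shrink to ρᵢσᵢ².
True-score variance = [0.69 + 0.83] + 0.1 = 1.52 + 0.1 = 1.62.
Reliability = 1.62 / 2.1 = 0.771.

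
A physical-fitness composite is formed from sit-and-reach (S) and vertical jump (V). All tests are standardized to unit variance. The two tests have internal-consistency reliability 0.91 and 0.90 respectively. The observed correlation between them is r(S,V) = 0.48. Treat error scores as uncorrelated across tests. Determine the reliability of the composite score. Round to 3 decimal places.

Var(S+V) = 2 + 2·[0.48] = 2 + 0.96 = 2.96.
With uncorrelated errors the cross-covariances are all true-score covariance, so they carry over unchanged; only the diagonal terms shrink to ρᵢσᵢ².
True-score variance = [0.91 + 0.90] + 0.96 = 1.81 + 0.96 = 2.77.
Reliability = 2.77 / 2.96 = 0.936.

0.936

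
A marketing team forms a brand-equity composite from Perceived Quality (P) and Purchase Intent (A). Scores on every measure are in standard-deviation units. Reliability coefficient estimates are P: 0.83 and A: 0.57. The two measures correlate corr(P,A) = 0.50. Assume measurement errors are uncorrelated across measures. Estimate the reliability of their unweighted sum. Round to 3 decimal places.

Var(P+A) = 2 + 2·[0.50] = 2 + 1 = 3.
Under uncorrelated errors the observed covariances equal the true-score covariances, so only the own-variance terms attenuate.
True-score variance = [0.83 + 0.57] + 1 = 1.4 + 1 = 2.4.
Reliability = 2.4 / 3 = 0.800.

0.800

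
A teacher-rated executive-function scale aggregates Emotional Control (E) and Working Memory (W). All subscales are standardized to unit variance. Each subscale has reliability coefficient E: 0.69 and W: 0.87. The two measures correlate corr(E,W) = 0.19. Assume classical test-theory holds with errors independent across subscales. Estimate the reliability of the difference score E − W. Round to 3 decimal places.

0.728

Var(E−W) = 1 + 1 − 2·0.19 = 2 − 0.38 = 1.62.
With uncorrelated errors the cross-covariances are all true-score covariance, so they carry over unchanged; only the diagonal terms shrink to ρᵢσᵢ².
True-score variance = [0.69 + 0.87] − 0.38 = 1.56 − 0.38 = 1.18.
Reliability = 1.18 / 1.62 = 0.728.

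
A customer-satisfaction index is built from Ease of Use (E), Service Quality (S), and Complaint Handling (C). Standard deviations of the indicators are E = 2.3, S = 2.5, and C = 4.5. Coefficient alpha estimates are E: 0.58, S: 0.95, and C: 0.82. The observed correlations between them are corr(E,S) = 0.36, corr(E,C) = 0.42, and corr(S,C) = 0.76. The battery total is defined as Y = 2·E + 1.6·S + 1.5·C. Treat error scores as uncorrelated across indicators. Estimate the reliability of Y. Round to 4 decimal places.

0.8903

Var(Y) = 2²·2.3² + 1.6²·2.5² + 1.5²·4.5² + 2·[3.2·2.3·2.5·0.36 + 3·2.3·4.5·0.42 + 2.4·2.5·4.5·0.76] = 82.7225 + 80.37 = 163.093.
With uncorrelated errors the cross-covariances are all true-score covariance, so they carry over unchanged; only the diagonal terms shrink to ρᵢσᵢ².
True-score variance = [2²·2.3²·0.58 + 1.6²·2.5²·0.95 + 1.5²·4.5²·0.82] + 80.37 = 64.834 + 80.37 = 145.204.
Reliability = 145.204 / 163.093 = 0.8903.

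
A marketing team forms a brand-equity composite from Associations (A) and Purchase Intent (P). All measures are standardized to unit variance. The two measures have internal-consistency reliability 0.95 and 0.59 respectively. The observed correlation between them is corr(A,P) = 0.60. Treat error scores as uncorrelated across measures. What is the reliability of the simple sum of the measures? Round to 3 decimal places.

0.856

Var(A+P) = 2 + 2·[0.60] = 2 + 1.2 = 3.2.
Because errors are independent across components, Cov(Tᵢ,Tⱼ) = Cov(Xᵢ,Xⱼ); the off-diagonal part of the true-score variance is the same as above.
True-score variance = [0.95 + 0.59] + 1.2 = 1.54 + 1.2 = 2.74.
Reliability = 2.74 / 3.2 = 0.856.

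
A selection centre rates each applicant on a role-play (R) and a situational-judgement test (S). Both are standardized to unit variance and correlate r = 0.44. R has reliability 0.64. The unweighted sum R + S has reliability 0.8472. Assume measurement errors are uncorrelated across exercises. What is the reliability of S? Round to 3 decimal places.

Var(R+S) = 2 + 2·0.44 = 2.880.
True-score variance = ρ_R + ρ_S + 2·0.44, so 0.8472 = (0.64 + ρ_S + 0.88) / 2.880.
ρ_S = 0.8472·2.880 − 0.64 − 0.88 = 0.920.

0.920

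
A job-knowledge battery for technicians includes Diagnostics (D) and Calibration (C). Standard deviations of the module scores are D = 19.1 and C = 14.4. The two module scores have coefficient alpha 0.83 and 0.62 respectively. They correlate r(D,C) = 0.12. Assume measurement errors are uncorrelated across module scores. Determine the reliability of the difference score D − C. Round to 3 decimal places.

Var(D−C) = 19.1² + 14.4² − 2·19.1·14.4·0.12 = 572.17 − 66.0096 = 506.16.
With uncorrelated errors the cross-covariances are all true-score covariance, so they carry over unchanged; only the diagonal terms shrink to ρᵢσᵢ².
True-score variance = [19.1²·0.83 + 14.4²·0.62] − 66.0096 = 431.356 − 66.0096 = 365.346.
Reliability = 365.346 / 506.16 = 0.722.

0.722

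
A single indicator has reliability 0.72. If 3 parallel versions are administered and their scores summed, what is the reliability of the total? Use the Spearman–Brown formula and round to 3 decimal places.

ρ_k = kρ / (1 + (k−1)ρ) = 3·0.72 / (1 + 2·0.72) = 2.160 / 2.440 = 0.885.

0.885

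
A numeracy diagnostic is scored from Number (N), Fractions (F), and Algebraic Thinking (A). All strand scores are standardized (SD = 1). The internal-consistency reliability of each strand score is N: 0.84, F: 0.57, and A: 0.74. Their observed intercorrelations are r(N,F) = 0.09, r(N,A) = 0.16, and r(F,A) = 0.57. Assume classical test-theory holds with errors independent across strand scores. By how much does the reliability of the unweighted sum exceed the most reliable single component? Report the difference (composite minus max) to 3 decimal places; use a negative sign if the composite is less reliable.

-0.023

Var(sum) = 3 + 1.64 = 4.64; true-score variance = 2.15 + 1.64 = 3.79; composite reliability = 0.8168.
Max component reliability = 0.8400.
Difference = 0.8168 − 0.8400 = -0.023.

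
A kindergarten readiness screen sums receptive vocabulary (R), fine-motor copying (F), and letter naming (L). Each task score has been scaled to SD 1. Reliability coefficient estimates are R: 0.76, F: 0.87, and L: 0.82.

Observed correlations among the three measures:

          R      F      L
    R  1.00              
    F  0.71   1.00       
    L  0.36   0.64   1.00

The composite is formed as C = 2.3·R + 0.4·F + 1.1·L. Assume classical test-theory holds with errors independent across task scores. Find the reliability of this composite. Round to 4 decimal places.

0.8543

Var(C) = 2.3² + 0.4² + 1.1² + 2·[0.92·0.71 + 2.53·0.36 + 0.44·0.64] = 6.66 + 3.6912 = 10.3512.
With uncorrelated errors the cross-covariances are all true-score covariance, so they carry over unchanged; only the diagonal terms shrink to ρᵢσᵢ².
True-score variance = [2.3²·0.76 + 0.4²·0.87 + 1.1²·0.82] + 3.6912 = 5.1518 + 3.6912 = 8.843.
Reliability = 8.843 / 10.3512 = 0.8543.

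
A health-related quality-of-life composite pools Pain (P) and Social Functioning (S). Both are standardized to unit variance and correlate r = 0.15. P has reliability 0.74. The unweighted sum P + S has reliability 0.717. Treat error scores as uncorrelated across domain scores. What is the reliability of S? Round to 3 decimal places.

Var(P+S) = 2 + 2·0.15 = 2.300.
True-score variance = ρ_P + ρ_S + 2·0.15, so 0.717 = (0.74 + ρ_S + 0.30) / 2.300.
ρ_S = 0.717·2.300 − 0.74 − 0.30 = 0.609.

0.609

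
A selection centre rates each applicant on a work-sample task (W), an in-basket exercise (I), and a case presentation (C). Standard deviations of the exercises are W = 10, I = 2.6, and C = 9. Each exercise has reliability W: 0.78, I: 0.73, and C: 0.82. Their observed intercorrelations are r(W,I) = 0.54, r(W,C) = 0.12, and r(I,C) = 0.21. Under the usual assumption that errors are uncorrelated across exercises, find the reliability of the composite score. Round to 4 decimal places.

Var(W+I+C) = 10² + 2.6² + 9² + 2·[10·2.6·0.54 + 10·9·0.12 + 2.6·9·0.21] = 187.76 + 59.508 = 247.268.
Under uncorrelated errors the observed covariances equal the true-score covariances, so only the own-variance terms attenuate.
True-score variance = [10²·0.78 + 2.6²·0.73 + 9²·0.82] + 59.508 = 149.355 + 59.508 = 208.863.
Reliability = 208.863 / 247.268 = 0.8447.

0.8447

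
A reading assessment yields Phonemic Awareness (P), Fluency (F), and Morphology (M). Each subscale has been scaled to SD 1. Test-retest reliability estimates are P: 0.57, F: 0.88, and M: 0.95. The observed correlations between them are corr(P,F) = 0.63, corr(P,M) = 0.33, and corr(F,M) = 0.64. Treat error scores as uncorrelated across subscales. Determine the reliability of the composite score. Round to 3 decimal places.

Var(P+F+M) = 3 + 2·[0.63 + 0.33 + 0.64] = 3 + 3.2 = 6.2.
Because errors are independent across components, Cov(Tᵢ,Tⱼ) = Cov(Xᵢ,Xⱼ); the off-diagonal part of the true-score variance is the same as above.
True-score variance = [0.57 + 0.88 + 0.95] + 3.2 = 2.4 + 3.2 = 5.6.
Reliability = 5.6 / 6.2 = 0.903.

0.903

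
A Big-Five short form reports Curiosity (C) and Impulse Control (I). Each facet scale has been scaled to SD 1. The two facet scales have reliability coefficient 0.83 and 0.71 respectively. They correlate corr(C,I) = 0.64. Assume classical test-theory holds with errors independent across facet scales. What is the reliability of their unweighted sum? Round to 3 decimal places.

0.860

Var(C+I) = 2 + 2·[0.64] = 2 + 1.28 = 3.28.
Because errors are independent across components, Cov(Tᵢ,Tⱼ) = Cov(Xᵢ,Xⱼ); the off-diagonal part of the true-score variance is the same as above.
True-score variance = [0.83 + 0.71] + 1.28 = 1.54 + 1.28 = 2.82.
Reliability = 2.82 / 3.28 = 0.860.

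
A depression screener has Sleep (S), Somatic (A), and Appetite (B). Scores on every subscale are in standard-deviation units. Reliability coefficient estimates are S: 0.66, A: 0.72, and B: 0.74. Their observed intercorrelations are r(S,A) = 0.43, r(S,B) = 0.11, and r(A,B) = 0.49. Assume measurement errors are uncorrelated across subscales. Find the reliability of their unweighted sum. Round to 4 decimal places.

0.8261

Var(S+A+B) = 3 + 2·[0.43 + 0.11 + 0.49] = 3 + 2.06 = 5.06.
Because errors are independent across components, Cov(Tᵢ,Tⱼ) = Cov(Xᵢ,Xⱼ); the off-diagonal part of the true-score variance is the same as above.
True-score variance = [0.66 + 0.72 + 0.74] + 2.06 = 2.12 + 2.06 = 4.18.
Reliability = 4.18 / 5.06 = 0.8261.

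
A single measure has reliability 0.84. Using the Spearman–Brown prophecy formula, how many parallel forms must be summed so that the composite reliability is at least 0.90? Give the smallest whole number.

2

k ≥ ρ*(1−ρ₁)/(ρ₁(1−ρ*)) = 0.90·0.16 / (0.84·0.10) = 1.714.
Smallest integer k = 2.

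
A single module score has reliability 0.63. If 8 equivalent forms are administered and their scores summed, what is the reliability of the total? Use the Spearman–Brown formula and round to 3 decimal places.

0.932

ρ_k = kρ / (1 + (k−1)ρ) = 8·0.63 / (1 + 7·0.63) = 5.040 / 5.410 = 0.932.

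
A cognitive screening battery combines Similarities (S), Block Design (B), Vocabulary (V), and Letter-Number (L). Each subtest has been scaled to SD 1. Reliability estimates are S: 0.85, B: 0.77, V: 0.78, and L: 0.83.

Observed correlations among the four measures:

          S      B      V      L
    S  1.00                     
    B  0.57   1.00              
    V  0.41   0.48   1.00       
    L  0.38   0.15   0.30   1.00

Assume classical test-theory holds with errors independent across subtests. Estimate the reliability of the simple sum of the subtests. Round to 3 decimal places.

Var(S+B+V+L) = 4 + 2·[0.57 + 0.41 + 0.38 + 0.48 + 0.15 + 0.30] = 4 + 4.58 = 8.58.
Because errors are independent across components, Cov(Tᵢ,Tⱼ) = Cov(Xᵢ,Xⱼ); the off-diagonal part of the true-score variance is the same as above.
True-score variance = [0.85 + 0.77 + 0.78 + 0.83] + 4.58 = 3.23 + 4.58 = 7.81.
Reliability = 7.81 / 8.58 = 0.910.

0.910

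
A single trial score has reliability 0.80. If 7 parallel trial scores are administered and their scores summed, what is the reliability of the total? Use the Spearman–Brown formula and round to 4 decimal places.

ρ_k = kρ / (1 + (k−1)ρ) = 7·0.80 / (1 + 6·0.80) = 5.600 / 5.800 = 0.9655.

0.9655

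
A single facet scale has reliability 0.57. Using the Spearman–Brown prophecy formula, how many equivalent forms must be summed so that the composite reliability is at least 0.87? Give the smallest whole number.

6

k ≥ ρ*(1−ρ₁)/(ρ₁(1−ρ*)) = 0.87·0.43 / (0.57·0.13) = 5.049.
Smallest integer k = 6.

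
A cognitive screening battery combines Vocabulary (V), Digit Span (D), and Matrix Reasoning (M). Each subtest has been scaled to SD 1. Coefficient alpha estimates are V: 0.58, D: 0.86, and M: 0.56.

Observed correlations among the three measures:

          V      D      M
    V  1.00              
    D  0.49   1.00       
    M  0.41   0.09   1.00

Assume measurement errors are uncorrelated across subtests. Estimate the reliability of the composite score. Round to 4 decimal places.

Var(V+D+M) = 3 + 2·[0.49 + 0.41 + 0.09] = 3 + 1.98 = 4.98.
Under uncorrelated errors the observed covariances equal the true-score covariances, so only the own-variance terms attenuate.
True-score variance = [0.58 + 0.86 + 0.56] + 1.98 = 2 + 1.98 = 3.98.
Reliability = 3.98 / 4.98 = 0.7992.

0.7992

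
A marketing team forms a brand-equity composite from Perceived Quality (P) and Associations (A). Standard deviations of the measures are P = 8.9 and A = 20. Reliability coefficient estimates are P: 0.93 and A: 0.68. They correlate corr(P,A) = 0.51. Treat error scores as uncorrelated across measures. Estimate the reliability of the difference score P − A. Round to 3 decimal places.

Var(P−A) = 8.9² + 20² − 2·8.9·20·0.51 = 479.21 − 181.56 = 297.65.
Under uncorrelated errors the observed covariances equal the true-score covariances, so only the own-variance terms attenuate.
True-score variance = [8.9²·0.93 + 20²·0.68] − 181.56 = 345.665 − 181.56 = 164.105.
Reliability = 164.105 / 297.65 = 0.551.

0.551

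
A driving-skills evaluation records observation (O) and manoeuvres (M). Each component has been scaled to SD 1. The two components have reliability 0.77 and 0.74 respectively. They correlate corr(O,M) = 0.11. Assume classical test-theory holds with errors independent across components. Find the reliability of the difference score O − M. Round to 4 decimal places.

Var(O−M) = 1 + 1 − 2·0.11 = 2 − 0.22 = 1.78.
Under uncorrelated errors the observed covariances equal the true-score covariances, so only the own-variance terms attenuate.
True-score variance = [0.77 + 0.74] − 0.22 = 1.51 − 0.22 = 1.29.
Reliability = 1.29 / 1.78 = 0.7247.

0.7247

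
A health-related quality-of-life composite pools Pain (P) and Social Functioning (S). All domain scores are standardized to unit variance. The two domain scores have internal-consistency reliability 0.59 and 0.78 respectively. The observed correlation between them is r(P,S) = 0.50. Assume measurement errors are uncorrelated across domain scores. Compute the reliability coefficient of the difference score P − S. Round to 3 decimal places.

Var(P−S) = 1 + 1 − 2·0.50 = 2 − 1 = 1.
Under uncorrelated errors the observed covariances equal the true-score covariances, so only the own-variance terms attenuate.
True-score variance = [0.59 + 0.78] − 1 = 1.37 − 1 = 0.37.
Reliability = 0.37 / 1 = 0.370.

0.370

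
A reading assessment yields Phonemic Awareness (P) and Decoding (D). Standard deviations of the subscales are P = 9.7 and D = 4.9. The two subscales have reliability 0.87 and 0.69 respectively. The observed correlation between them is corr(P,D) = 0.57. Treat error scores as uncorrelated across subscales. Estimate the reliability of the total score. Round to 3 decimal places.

0.886

Var(P+D) = 9.7² + 4.9² + 2·[9.7·4.9·0.57] = 118.1 + 54.1842 = 172.284.
With uncorrelated errors the cross-covariances are all true-score covariance, so they carry over unchanged; only the diagonal terms shrink to ρᵢσᵢ².
True-score variance = [9.7²·0.87 + 4.9²·0.69] + 54.1842 = 98.4252 + 54.1842 = 152.609.
Reliability = 152.609 / 172.284 = 0.886.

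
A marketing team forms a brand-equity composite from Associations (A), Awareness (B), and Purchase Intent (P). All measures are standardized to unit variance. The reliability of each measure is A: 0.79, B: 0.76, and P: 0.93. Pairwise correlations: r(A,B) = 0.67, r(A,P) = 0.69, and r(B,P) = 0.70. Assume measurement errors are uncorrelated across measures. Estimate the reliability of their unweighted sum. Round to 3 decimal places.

Var(A+B+P) = 3 + 2·[0.67 + 0.69 + 0.70] = 3 + 4.12 = 7.12.
Because errors are independent across components, Cov(Tᵢ,Tⱼ) = Cov(Xᵢ,Xⱼ); the off-diagonal part of the true-score variance is the same as above.
True-score variance = [0.79 + 0.76 + 0.93] + 4.12 = 2.48 + 4.12 = 6.6.
Reliability = 6.6 / 7.12 = 0.927.

0.927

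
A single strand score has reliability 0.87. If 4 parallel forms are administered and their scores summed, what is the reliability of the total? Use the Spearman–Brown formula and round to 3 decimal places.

0.964

ρ_k = kρ / (1 + (k−1)ρ) = 4·0.87 / (1 + 3·0.87) = 3.480 / 3.610 = 0.964.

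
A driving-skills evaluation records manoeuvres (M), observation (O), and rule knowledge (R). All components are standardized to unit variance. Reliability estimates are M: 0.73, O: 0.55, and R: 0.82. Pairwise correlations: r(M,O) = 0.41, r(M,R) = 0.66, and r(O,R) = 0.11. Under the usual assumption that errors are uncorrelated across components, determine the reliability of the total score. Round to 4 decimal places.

0.8321

Var(M+O+R) = 3 + 2·[0.41 + 0.66 + 0.11] = 3 + 2.36 = 5.36.
Under uncorrelated errors the observed covariances equal the true-score covariances, so only the own-variance terms attenuate.
True-score variance = [0.73 + 0.55 + 0.82] + 2.36 = 2.1 + 2.36 = 4.46.
Reliability = 4.46 / 5.36 = 0.8321.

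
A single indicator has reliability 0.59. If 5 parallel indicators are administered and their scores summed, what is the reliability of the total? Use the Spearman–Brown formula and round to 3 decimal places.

0.878

ρ_k = kρ / (1 + (k−1)ρ) = 5·0.59 / (1 + 4·0.59) = 2.950 / 3.360 = 0.878.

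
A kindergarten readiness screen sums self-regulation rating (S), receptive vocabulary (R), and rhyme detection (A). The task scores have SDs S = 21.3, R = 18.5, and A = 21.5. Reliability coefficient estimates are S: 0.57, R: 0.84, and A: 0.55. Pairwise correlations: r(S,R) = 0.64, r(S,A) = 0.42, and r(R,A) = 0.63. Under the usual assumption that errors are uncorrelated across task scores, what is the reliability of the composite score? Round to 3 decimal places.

0.827

Var(S+R+A) = 21.3² + 18.5² + 21.5² + 2·[21.3·18.5·0.64 + 21.3·21.5·0.42 + 18.5·21.5·0.63] = 1258.19 + 1390.23 = 2648.42.
With uncorrelated errors the cross-covariances are all true-score covariance, so they carry over unchanged; only the diagonal terms shrink to ρᵢσᵢ².
True-score variance = [21.3²·0.57 + 18.5²·0.84 + 21.5²·0.55] + 1390.23 = 800.331 + 1390.23 = 2190.56.
Reliability = 2190.56 / 2648.42 = 0.827.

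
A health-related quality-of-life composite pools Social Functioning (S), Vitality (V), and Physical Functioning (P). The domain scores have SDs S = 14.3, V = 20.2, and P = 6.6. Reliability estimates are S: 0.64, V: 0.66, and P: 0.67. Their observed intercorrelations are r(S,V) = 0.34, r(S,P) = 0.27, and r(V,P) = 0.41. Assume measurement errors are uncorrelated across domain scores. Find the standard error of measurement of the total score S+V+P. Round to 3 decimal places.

Var(total) = 656.09 + 356.712 = 1012.8.
True-score variance = 429.365 + 356.712 = 786.078, so reliability = 0.7761.
Error variance = 1012.8 − 786.078 = 226.725; SEM = √226.725 = 15.057.

15.057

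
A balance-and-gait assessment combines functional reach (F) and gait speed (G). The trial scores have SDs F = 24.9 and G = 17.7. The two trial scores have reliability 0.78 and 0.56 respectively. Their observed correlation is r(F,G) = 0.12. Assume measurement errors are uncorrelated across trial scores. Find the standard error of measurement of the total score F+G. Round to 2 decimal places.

16.56

Var(total) = 933.3 + 105.775 = 1039.08.
True-score variance = 659.05 + 105.775 = 764.825, so reliability = 0.7361.
Error variance = 1039.08 − 764.825 = 274.25; SEM = √274.25 = 16.56.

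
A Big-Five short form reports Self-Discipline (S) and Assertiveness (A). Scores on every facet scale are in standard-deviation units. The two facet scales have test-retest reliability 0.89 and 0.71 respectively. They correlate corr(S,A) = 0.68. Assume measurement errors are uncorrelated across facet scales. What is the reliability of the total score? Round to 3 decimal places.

0.881

Var(S+A) = 2 + 2·[0.68] = 2 + 1.36 = 3.36.
With uncorrelated errors the cross-covariances are all true-score covariance, so they carry over unchanged; only the diagonal terms shrink to ρᵢσᵢ².
True-score variance = [0.89 + 0.71] + 1.36 = 1.6 + 1.36 = 2.96.
Reliability = 2.96 / 3.36 = 0.881.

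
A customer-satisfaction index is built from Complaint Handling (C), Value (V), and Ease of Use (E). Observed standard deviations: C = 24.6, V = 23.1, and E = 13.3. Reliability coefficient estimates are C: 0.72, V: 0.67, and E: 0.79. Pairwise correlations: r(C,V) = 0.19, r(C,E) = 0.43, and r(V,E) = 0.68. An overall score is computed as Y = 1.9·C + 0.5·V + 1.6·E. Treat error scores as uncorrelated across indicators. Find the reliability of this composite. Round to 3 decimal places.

Var(Y) = 1.9²·24.6² + 0.5²·23.1² + 1.6²·13.3² + 2·[0.95·24.6·23.1·0.19 + 3.04·24.6·13.3·0.43 + 0.8·23.1·13.3·0.68] = 2770.87 + 1394.79 = 4165.66.
Because errors are independent across components, Cov(Tᵢ,Tⱼ) = Cov(Xᵢ,Xⱼ); the off-diagonal part of the true-score variance is the same as above.
True-score variance = [1.9²·24.6²·0.72 + 0.5²·23.1²·0.67 + 1.6²·13.3²·0.79] + 1394.79 = 2020.05 + 1394.79 = 3414.84.
Reliability = 3414.84 / 4165.66 = 0.820.

0.820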